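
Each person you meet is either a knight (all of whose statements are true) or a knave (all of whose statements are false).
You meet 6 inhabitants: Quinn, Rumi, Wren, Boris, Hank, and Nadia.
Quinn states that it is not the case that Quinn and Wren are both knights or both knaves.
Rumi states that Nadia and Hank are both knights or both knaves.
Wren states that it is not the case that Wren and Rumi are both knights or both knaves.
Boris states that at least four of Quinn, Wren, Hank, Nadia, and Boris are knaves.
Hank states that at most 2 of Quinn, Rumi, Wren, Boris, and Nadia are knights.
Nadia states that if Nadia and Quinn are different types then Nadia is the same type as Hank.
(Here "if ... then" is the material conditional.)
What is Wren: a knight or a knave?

Wren is a knave.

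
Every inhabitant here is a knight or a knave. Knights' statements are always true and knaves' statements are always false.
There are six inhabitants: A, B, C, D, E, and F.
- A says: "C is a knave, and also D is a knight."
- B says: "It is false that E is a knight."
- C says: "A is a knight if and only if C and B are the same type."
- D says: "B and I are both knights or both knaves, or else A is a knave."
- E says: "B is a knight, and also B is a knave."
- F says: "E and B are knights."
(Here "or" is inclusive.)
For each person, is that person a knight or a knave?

Since A is a knight, "C is a knave, and also D is a knight" needs to be true, which holds.
B is a knight, and the claim "it is false that E is a knight" is indeed true.
As a knave, C's statement "A is a knight if and only if C and B are the same type" should be false; it is.
D is a knight, so "B and I are both knights or both knaves, or else A is a knave" must be true — and it is.
E is a knave, so "B is a knight, and also B is a knave" must be false — and it is.
F is a knave, so "E and B are knights" must be false — and it is.

A is a knight, B is a knight, C is a knave, D is a knight, E is a knave, and F is a knave.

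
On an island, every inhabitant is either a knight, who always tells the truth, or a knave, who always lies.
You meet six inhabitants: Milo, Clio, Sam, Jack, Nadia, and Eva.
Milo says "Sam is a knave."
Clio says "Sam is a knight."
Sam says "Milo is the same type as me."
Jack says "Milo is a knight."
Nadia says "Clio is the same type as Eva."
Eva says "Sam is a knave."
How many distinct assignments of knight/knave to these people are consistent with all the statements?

Consistent assignments:
  Milo=knight, Clio=knave, Sam=knave, Jack=knight, Nadia=knave, Eva=knight

1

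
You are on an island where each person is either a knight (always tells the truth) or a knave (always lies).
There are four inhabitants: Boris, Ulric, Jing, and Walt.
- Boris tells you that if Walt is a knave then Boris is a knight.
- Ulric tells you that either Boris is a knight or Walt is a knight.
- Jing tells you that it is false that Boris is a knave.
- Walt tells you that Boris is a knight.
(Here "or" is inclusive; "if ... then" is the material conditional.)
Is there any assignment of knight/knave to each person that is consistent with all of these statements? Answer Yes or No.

One consistent assignment: Boris=knight, Ulric=knight, Jing=knight, Walt=knight.

Yes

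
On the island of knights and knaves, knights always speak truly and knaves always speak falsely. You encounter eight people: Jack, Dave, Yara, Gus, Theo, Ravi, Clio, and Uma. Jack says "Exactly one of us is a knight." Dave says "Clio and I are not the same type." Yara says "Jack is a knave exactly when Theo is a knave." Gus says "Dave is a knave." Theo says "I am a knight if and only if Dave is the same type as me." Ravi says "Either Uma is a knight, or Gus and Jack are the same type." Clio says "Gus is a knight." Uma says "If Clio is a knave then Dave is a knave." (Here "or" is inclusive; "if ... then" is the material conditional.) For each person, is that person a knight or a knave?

Jack is a knave, Dave is a knight, Yara is a knave, Gus is a knave, Theo is a knight, Ravi is a knight, Clio is a knave, and Uma is a knave.

Since Jack is a knave, "exactly one of us is a knight" needs to be false, which holds.
Dave is a knight, so "Clio and I are not the same type" must be true — and it is.
As a knave, Yara's statement "Jack is a knave exactly when Theo is a knave" should be false; it is.
Gus is a knave; "Dave is a knave" is false, as required.
Since Theo is a knight, "I am a knight if and only if Dave is the same type as me" needs to be true, which holds.
Ravi is a knight, and the claim "either Uma is a knight, or Gus and Jack are the same type" is indeed true.
Clio is a knave, and the claim "Gus is a knight" is indeed false.
Uma is a knave, so "if Clio is a knave then Dave is a knave" must be false — and it is.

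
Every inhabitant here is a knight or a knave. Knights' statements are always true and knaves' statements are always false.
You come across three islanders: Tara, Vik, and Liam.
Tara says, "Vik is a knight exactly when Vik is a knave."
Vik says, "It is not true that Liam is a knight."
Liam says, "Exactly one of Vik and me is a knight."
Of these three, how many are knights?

1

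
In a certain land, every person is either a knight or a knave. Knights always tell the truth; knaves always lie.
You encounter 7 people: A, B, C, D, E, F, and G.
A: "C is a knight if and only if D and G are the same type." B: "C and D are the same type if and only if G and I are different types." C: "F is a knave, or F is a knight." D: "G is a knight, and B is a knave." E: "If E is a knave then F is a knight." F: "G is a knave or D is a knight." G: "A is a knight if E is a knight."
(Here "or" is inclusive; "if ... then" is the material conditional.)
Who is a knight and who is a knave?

A is a knave, B is a knight, C is a knight, D is a knave, E is a knave, F is a knave, and G is a knight.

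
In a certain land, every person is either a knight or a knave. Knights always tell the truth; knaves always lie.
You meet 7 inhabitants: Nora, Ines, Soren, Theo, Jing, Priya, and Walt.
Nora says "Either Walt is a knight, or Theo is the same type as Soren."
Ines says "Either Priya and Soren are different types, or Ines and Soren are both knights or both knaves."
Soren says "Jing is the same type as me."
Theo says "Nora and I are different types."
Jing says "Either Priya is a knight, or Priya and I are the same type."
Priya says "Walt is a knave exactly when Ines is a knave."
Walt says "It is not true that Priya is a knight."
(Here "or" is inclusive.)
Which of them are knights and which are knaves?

Nora is a knave, Ines is a knave, Soren is a knight, Theo is a knave, Jing is a knight, Priya is a knight, and Walt is a knave.

As a knave, Nora's statement "either Walt is a knight, or Theo is the same type as Soren" should be false; it is.
Ines is a knave, and the claim "either Priya and Soren are different types, or Ines and Soren are both knights or both knaves" is indeed false.
Soren (knight): "Jing is the same type as me" — True. ✓
Theo is a knave, and the claim "Nora and I are different types" is indeed false.
As a knight, Jing's statement "either Priya is a knight, or Priya and I are the same type" should be True; it is.
Priya (knight): "Walt is a knave exactly when Ines is a knave" — True. ✓
Walt is a knave, so "it is not true that Priya is a knight" must be false — and it is.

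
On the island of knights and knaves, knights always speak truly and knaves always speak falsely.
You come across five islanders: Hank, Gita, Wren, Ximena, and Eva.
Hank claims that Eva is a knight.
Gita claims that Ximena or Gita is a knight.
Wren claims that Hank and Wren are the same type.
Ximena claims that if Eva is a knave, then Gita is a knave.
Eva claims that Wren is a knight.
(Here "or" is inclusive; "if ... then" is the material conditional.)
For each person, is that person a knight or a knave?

Hank is a knight, Gita is a knight, Wren is a knight, Ximena is a knight, and Eva is a knight.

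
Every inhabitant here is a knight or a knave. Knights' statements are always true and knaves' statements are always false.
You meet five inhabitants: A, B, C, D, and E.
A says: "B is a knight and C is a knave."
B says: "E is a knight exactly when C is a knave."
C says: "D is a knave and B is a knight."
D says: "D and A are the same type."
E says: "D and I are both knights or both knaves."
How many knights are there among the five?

4

The unique consistent assignment is A=knight, B=knight, C=knave, D=knight, E=knight.
That has 4 knights.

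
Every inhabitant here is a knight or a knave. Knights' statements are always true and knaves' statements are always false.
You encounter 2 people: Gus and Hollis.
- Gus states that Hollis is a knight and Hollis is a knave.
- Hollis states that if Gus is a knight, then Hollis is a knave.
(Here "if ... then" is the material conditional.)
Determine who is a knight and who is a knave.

Suppose Gus is a knight. Then Gus's statement "Hollis is a knight and Hollis is a knave" would have to be true. Checking the 2 ways to assign the others, none is consistent with every speaker.
(For instance, with Hollis=knight, Gus's claim "Hollis is a knight and Hollis is a knave" comes out false where it would need to be true.)
So Gus must be a knave, making "Hollis is a knight and Hollis is a knave" false. Taking Gus=knave, Hollis=knight, each remaining statement checks out:
  Hollis (knight): "if Gus is a knight, then Hollis is a knave" — true. ✓
This is the unique consistent assignment.

Gus is a knave and Hollis is a knight.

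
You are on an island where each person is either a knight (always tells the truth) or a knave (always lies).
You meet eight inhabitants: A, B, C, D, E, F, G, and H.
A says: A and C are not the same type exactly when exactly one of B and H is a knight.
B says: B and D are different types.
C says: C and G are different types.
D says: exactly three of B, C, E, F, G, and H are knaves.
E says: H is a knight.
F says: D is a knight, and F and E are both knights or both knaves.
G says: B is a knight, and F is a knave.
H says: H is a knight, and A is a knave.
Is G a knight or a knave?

G is a knave.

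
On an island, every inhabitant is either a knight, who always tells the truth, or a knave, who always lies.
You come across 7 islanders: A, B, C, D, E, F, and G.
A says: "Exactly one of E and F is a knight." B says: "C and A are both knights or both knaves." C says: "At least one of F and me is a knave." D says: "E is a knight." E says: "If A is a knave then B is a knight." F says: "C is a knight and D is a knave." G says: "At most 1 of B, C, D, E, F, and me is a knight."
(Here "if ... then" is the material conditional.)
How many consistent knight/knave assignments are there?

1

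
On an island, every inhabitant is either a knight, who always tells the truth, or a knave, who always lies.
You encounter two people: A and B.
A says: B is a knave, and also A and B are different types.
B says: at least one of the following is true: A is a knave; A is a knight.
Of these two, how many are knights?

1

The unique consistent assignment is A=knave, B=knight.
That has 1 knight.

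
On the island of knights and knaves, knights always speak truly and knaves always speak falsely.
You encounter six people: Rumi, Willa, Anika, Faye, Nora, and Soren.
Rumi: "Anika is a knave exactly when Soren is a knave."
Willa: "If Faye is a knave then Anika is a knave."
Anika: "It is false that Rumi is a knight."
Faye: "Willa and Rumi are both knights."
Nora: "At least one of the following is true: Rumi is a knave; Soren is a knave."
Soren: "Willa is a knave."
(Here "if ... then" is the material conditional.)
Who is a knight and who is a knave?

Rumi is a knight, Willa is a knight, Anika is a knave, Faye is a knight, Nora is a knight, and Soren is a knave.

Since Rumi is a knight, "Anika is a knave exactly when Soren is a knave" needs to be True, which holds.
Willa is a knight, so "if Faye is a knave then Anika is a knave" must be True — and it is.
Anika is a knave, so "it is false that Rumi is a knight" must be False — and it is.
Faye (knight): "Willa and Rumi are both knights" — True. ✓
Since Nora is a knight, "at least one of the following is true: Rumi is a knave; Soren is a knave" needs to be True, which holds.
Since Soren is a knave, "Willa is a knave" needs to be False, which holds.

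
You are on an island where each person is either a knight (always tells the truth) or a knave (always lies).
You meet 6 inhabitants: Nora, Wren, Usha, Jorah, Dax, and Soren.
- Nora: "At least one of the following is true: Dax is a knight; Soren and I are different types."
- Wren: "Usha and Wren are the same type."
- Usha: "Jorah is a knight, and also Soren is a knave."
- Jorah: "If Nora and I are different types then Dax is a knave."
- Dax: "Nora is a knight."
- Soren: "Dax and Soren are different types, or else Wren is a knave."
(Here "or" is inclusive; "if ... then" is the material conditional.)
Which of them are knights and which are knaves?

Knights: Wren, Usha, and Jorah. Knaves: Nora, Dax, and Soren.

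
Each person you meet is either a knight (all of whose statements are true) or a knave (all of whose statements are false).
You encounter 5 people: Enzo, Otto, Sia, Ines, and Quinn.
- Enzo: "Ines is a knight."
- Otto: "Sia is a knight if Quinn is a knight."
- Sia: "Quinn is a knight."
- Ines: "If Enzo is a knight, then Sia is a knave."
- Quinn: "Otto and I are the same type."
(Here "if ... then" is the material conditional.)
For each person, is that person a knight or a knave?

Knights: Enzo, Otto, and Ines. Knaves: Sia and Quinn.

Enzo is a knight; "Ines is a knight" is true, as required.
Since Otto is a knight, "Sia is a knight if Quinn is a knight" needs to be true, which holds.
Sia (knave): "Quinn is a knight" — false. ✓
Ines (knight): "if Enzo is a knight, then Sia is a knave" — true. ✓
As a knave, Quinn's statement "Otto and I are the same type" should be false; it is.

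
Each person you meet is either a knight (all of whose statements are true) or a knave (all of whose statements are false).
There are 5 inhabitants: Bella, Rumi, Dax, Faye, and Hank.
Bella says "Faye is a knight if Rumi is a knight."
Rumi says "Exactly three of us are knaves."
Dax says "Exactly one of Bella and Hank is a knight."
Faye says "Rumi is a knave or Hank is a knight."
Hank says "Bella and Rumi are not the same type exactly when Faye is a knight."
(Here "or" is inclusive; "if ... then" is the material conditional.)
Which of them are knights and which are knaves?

Bella is a knight, Rumi is a knave, Dax is a knave, Faye is a knight, and Hank is a knight.

Suppose Bella is a knave. Then Bella's statement "Faye is a knight if Rumi is a knight" would have to be false. Checking the 16 ways to assign the others, none is consistent with every speaker.
(For instance, with Rumi=knave, Dax=knave, Faye=knight, Hank=knight, Bella's claim "Faye is a knight if Rumi is a knight" comes out true where it would need to be false.)
So Bella must be a knight, making "Faye is a knight if Rumi is a knight" true. Taking Bella=knight, Rumi=knave, Dax=knave, Faye=knight, Hank=knight, each remaining statement checks out:
  Rumi (knave): "exactly three of us are knaves" — false. ✓
  Dax (knave): "exactly one of Bella and Hank is a knight" — false. ✓
  Faye (knight): "Rumi is a knave or Hank is a knight" — true. ✓
  Hank (knight): "Bella and Rumi are not the same type exactly when Faye is a knight" — true. ✓
This is the unique consistent assignment.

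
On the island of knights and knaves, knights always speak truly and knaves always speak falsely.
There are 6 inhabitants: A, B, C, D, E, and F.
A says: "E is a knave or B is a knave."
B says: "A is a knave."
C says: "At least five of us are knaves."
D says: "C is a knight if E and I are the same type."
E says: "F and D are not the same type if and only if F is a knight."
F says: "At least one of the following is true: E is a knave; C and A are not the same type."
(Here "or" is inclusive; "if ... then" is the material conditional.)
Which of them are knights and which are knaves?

Knights: A, D, and F. Knaves: B, C, and E.

As a knight, A's statement "E is a knave or B is a knave" should be true; it is.
B is a knave, so "A is a knave" must be false — and it is.
C is a knave, so "at least five of us are knaves" must be false — and it is.
Since D is a knight, "C is a knight if E and I are the same type" needs to be true, which holds.
Since E is a knave, "F and D are not the same type if and only if F is a knight" needs to be false, which holds.
F is a knight, and the claim "at least one of the following is true: E is a knave; C and A are not the same type" is indeed true.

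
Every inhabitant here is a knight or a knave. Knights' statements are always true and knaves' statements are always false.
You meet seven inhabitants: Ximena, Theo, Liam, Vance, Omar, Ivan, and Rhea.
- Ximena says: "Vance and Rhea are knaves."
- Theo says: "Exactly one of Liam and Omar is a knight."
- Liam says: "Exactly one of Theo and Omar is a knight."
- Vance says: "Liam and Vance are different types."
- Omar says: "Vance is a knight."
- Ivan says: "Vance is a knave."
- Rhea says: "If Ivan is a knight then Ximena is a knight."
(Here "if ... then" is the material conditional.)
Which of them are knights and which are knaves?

Ximena is a knave, Theo is a knight, Liam is a knave, Vance is a knight, Omar is a knight, Ivan is a knave, and Rhea is a knight.

Since Ximena is a knave, "Vance and Rhea are knaves" needs to be false, which holds.
As a knight, Theo's statement "exactly one of Liam and Omar is a knight" should be True; it is.
Liam is a knave, so "exactly one of Theo and Omar is a knight" must be false — and it is.
Vance is a knight, and the claim "Liam and Vance are different types" is indeed True.
Omar is a knight, and the claim "Vance is a knight" is indeed True.
Ivan is a knave, and the claim "Vance is a knave" is indeed false.
Rhea (knight): "if Ivan is a knight then Ximena is a knight" — True. ✓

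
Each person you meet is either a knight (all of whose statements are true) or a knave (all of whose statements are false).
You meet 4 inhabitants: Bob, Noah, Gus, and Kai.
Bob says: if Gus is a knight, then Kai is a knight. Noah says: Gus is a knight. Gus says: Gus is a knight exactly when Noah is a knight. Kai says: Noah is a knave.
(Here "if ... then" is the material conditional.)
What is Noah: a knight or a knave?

Noah is a knight.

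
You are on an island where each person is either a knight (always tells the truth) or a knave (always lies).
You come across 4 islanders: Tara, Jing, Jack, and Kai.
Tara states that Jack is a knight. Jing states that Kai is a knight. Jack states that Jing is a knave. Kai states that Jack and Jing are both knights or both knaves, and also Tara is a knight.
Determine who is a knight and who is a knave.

Suppose Tara is a knave. Then Tara's statement "Jack is a knight" would have to be false. Checking the 8 ways to assign the others, none is consistent with every speaker.
(For instance, with Jing=knave, Jack=knight, Kai=knave, Tara's claim "Jack is a knight" comes out true where it would need to be false.)
So Tara must be a knight, making "Jack is a knight" true. Taking Tara=knight, Jing=knave, Jack=knight, Kai=knave, each remaining statement checks out:
  Jing (knave): "Kai is a knight" — false. ✓
  Jack (knight): "Jing is a knave" — true. ✓
  Kai (knave): "Jack and Jing are both knights or both knaves, and also Tara is a knight" — false. ✓
This is the unique consistent assignment.

Tara is a knight, Jing is a knave, Jack is a knight, and Kai is a knave.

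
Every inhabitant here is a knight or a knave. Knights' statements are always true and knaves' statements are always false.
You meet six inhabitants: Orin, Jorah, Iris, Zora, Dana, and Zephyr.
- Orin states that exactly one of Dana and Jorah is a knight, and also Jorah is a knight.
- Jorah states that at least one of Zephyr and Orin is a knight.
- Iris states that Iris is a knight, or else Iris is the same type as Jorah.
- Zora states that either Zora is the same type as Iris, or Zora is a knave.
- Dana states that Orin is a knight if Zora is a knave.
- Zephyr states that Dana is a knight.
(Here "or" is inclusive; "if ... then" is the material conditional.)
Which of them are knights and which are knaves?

Since Orin is a knave, "exactly one of Dana and Jorah is a knight, and also Jorah is a knight" needs to be false, which holds.
Jorah is a knight, and the claim "at least one of Zephyr and Orin is a knight" is indeed true.
Iris is a knight; "Iris is a knight, or else Iris is the same type as Jorah" is true, as required.
Since Zora is a knight, "either Zora is the same type as Iris, or Zora is a knave" needs to be true, which holds.
Dana (knight): "Orin is a knight if Zora is a knave" — true. ✓
Zephyr (knight): "Dana is a knight" — true. ✓

Knights: Jorah, Iris, Zora, Dana, and Zephyr. Knaves: Orin.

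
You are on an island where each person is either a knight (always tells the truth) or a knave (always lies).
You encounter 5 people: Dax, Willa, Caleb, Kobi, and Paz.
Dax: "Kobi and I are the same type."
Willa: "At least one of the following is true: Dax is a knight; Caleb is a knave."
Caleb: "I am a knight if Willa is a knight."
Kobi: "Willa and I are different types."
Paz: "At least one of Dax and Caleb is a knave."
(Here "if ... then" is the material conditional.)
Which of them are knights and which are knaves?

Dax is a knave, Willa is a knave, Caleb is a knight, Kobi is a knight, and Paz is a knight.

Suppose Dax is a knight. Then Dax's statement "Kobi and I are the same type" would have to be true. Checking the 16 ways to assign the others, none is consistent with every speaker.
(For instance, with Willa=knave, Caleb=knight, Kobi=knight, Paz=knight, Willa's claim "at least one of the following is true: Dax is a knight; Caleb is a knave" comes out true where it would need to be false.)
So Dax must be a knave, making "Kobi and I are the same type" false. Taking Dax=knave, Willa=knave, Caleb=knight, Kobi=knight, Paz=knight, each remaining statement checks out:
  Willa (knave): "at least one of the following is true: Dax is a knight; Caleb is a knave" — false. ✓
  Caleb (knight): "I am a knight if Willa is a knight" — true. ✓
  Kobi (knight): "Willa and I are different types" — true. ✓
  Paz (knight): "at least one of Dax and Caleb is a knave" — true. ✓
This is the unique consistent assignment.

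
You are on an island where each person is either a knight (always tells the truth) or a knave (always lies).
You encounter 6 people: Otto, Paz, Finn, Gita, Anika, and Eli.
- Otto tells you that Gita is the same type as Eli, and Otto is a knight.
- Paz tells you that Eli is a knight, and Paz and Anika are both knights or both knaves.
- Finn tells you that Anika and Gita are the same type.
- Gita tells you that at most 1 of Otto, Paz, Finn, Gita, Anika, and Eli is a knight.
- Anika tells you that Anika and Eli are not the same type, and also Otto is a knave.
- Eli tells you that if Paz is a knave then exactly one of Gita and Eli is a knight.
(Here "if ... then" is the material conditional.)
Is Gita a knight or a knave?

Gita is a knave.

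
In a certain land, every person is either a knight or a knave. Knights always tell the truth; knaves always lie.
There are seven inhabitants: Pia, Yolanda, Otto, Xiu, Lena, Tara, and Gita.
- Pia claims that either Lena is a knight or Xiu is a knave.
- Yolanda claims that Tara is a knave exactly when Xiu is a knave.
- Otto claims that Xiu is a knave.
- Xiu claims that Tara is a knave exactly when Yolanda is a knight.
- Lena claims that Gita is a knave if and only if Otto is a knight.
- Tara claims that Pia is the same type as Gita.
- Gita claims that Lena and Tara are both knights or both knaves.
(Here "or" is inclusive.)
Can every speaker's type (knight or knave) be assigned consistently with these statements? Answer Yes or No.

No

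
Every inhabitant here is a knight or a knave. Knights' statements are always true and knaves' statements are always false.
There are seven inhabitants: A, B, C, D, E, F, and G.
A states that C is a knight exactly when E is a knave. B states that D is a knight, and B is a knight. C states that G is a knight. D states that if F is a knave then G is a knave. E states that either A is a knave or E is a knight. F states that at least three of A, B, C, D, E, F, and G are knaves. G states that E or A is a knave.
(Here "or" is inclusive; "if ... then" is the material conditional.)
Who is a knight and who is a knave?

A is a knight, B is a knave, C is a knave, D is a knight, E is a knight, F is a knight, and G is a knave.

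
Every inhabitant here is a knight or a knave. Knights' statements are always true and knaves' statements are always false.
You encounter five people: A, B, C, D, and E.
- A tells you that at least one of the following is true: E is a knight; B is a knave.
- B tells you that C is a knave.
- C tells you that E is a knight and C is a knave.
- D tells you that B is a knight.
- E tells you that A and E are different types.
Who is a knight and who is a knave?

A is a knave, B is a knight, C is a knave, D is a knight, and E is a knave.

Suppose A is a knight. Then A's statement "at least one of the following is true: E is a knight; B is a knave" would have to be true. Checking the 16 ways to assign the others, none is consistent with every speaker.
(For instance, with B=knight, C=knave, D=knight, E=knave, A's claim "at least one of the following is true: E is a knight; B is a knave" comes out false where it would need to be true.)
So A must be a knave, making "at least one of the following is true: E is a knight; B is a knave" false. Taking A=knave, B=knight, C=knave, D=knight, E=knave, each remaining statement checks out:
  B (knight): "C is a knave" — true. ✓
  C (knave): "E is a knight and C is a knave" — false. ✓
  D (knight): "B is a knight" — true. ✓
  E (knave): "A and E are different types" — false. ✓
This is the unique consistent assignment.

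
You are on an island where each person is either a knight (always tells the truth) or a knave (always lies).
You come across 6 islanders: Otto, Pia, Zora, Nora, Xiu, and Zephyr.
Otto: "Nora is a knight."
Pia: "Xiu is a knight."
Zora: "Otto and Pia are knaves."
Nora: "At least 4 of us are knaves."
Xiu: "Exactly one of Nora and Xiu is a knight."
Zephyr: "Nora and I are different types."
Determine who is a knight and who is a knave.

Otto (knave): "Nora is a knight" — false. ✓
Pia (knight): "Xiu is a knight" — True. ✓
As a knave, Zora's statement "Otto and Pia are knaves" should be false; it is.
Nora is a knave; "at least 4 of us are knaves" is false, as required.
Xiu is a knight, so "exactly one of Nora and Xiu is a knight" must be True — and it is.
Zephyr is a knight, and the claim "Nora and I are different types" is indeed True.

Otto is a knave, Pia is a knight, Zora is a knave, Nora is a knave, Xiu is a knight, and Zephyr is a knight.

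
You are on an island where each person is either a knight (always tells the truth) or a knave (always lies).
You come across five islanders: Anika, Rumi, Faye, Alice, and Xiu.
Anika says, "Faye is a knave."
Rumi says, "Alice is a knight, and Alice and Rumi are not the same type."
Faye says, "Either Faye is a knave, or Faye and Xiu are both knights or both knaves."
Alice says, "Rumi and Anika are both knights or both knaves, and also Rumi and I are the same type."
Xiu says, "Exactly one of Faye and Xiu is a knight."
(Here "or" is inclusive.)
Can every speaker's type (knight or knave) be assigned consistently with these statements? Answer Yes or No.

No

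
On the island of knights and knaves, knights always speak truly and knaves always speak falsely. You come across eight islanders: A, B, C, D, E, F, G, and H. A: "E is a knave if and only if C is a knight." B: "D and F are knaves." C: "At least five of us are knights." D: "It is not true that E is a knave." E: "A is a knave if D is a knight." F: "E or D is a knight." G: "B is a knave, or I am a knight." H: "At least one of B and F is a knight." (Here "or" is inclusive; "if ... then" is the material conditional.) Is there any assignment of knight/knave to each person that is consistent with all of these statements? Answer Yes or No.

Yes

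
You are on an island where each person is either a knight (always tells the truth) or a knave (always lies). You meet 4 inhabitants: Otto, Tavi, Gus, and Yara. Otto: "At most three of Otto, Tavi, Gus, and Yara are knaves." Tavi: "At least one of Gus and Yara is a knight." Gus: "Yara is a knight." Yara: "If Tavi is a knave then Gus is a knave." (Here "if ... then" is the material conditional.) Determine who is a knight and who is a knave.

Otto is a knight, and the claim "at most three of Otto, Tavi, Gus, and Yara are knaves" is indeed true.
As a knight, Tavi's statement "at least one of Gus and Yara is a knight" should be true; it is.
Gus is a knight, so "Yara is a knight" must be true — and it is.
Yara is a knight; "if Tavi is a knave then Gus is a knave" is true, as required.

Otto is a knight, Tavi is a knight, Gus is a knight, and Yara is a knight.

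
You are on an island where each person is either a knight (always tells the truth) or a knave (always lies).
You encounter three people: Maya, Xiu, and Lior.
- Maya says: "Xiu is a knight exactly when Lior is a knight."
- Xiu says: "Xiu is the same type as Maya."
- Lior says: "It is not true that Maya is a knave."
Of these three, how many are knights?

The unique consistent assignment is Maya=knight, Xiu=knight, Lior=knight.
That has 3 knights.

3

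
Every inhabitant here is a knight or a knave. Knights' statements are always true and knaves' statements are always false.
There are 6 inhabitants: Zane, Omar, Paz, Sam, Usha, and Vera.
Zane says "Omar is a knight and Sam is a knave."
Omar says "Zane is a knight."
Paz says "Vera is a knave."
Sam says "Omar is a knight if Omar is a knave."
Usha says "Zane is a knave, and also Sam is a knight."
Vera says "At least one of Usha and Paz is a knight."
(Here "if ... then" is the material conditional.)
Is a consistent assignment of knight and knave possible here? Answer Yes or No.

No

Checking all 64 assignments, each has at least one speaker whose statement's truth value contradicts their type.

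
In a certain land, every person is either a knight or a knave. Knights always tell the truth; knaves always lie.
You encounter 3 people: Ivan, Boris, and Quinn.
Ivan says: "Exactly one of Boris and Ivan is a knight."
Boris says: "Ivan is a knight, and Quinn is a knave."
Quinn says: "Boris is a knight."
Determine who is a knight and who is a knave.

Suppose Ivan is a knight. Then Ivan's statement "exactly one of Boris and Ivan is a knight" would have to be true. Checking the 4 ways to assign the others, none is consistent with every speaker.
(For instance, with Boris=knave, Quinn=knave, Boris's claim "Ivan is a knight, and Quinn is a knave" comes out true where it would need to be false.)
So Ivan must be a knave, making "exactly one of Boris and Ivan is a knight" false. Taking Ivan=knave, Boris=knave, Quinn=knave, each remaining statement checks out:
  Boris (knave): "Ivan is a knight, and Quinn is a knave" — false. ✓
  Quinn (knave): "Boris is a knight" — false. ✓
This is the unique consistent assignment.

Ivan is a knave, Boris is a knave, and Quinn is a knave.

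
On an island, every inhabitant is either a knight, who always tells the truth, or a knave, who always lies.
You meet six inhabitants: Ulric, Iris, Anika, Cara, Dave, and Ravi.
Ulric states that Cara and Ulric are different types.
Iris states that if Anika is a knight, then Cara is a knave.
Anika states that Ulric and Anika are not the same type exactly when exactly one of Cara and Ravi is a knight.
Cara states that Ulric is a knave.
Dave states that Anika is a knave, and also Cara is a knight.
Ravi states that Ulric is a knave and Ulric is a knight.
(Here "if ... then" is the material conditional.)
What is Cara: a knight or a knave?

Consistent assignments: {Ulric=knight, Iris=knight, Anika=knight, Cara=knave, Dave=knave, Ravi=knave}; {Ulric=knight, Iris=knight, Anika=knave, Cara=knave, Dave=knave, Ravi=knave}
In every consistent assignment, Cara is a knave.

Cara is a knave.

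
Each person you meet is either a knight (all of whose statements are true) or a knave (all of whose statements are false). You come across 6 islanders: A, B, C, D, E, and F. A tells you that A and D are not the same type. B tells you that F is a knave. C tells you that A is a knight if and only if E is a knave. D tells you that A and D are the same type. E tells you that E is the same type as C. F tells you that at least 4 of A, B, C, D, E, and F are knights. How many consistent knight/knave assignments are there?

Consistent assignments:
  A=knight, B=knight, C=knight, D=knave, E=knave, F=knave

1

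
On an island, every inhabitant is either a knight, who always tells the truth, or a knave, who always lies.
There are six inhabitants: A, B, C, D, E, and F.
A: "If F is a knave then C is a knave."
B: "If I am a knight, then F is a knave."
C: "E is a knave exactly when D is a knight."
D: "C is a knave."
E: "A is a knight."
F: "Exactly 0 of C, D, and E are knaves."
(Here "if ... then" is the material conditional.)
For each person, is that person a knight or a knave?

A is a knight; "if F is a knave then C is a knave" is True, as required.
Since B is a knight, "if I am a knight, then F is a knave" needs to be True, which holds.
Since C is a knave, "E is a knave exactly when D is a knight" needs to be false, which holds.
D is a knight, so "C is a knave" must be True — and it is.
E (knight): "A is a knight" — True. ✓
Since F is a knave, "exactly 0 of C, D, and E are knaves" needs to be false, which holds.

A is a knight, B is a knight, C is a knave, D is a knight, E is a knight, and F is a knave.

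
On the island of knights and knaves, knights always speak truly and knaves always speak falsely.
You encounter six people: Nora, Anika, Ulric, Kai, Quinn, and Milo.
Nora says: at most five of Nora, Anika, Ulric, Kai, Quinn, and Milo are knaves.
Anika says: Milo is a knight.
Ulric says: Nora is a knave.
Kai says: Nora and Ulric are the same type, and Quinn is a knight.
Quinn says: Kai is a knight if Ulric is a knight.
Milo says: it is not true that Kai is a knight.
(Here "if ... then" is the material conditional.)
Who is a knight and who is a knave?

Nora is a knight, Anika is a knight, Ulric is a knave, Kai is a knave, Quinn is a knight, and Milo is a knight.

Nora is a knight, so "at most five of Nora, Anika, Ulric, Kai, Quinn, and Milo are knaves" must be true — and it is.
As a knight, Anika's statement "Milo is a knight" should be true; it is.
Ulric (knave): "Nora is a knave" — False. ✓
Kai is a knave; "Nora and Ulric are the same type, and Quinn is a knight" is False, as required.
Quinn is a knight, and the claim "Kai is a knight if Ulric is a knight" is indeed true.
Milo is a knight, so "it is not true that Kai is a knight" must be true — and it is.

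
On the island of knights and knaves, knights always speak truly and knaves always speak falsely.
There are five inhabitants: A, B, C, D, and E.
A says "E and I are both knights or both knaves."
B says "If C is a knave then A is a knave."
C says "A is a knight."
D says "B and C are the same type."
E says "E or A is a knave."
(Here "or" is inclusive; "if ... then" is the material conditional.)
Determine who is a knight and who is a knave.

A is a knave, B is a knight, C is a knave, D is a knave, and E is a knight.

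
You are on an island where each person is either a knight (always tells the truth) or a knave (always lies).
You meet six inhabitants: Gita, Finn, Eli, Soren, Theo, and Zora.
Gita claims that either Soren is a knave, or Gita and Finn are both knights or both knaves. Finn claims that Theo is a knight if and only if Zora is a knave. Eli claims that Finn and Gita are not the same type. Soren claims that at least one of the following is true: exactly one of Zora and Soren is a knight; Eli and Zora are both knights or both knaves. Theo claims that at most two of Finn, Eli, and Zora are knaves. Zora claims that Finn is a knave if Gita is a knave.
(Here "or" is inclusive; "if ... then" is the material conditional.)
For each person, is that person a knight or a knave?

Gita is a knave, and the claim "either Soren is a knave, or Gita and Finn are both knights or both knaves" is indeed false.
Finn is a knight; "Theo is a knight if and only if Zora is a knave" is true, as required.
Since Eli is a knight, "Finn and Gita are not the same type" needs to be true, which holds.
Soren is a knight; "at least one of the following is true: exactly one of Zora and Soren is a knight; Eli and Zora are both knights or both knaves" is true, as required.
Theo is a knight; "at most two of Finn, Eli, and Zora are knaves" is true, as required.
Zora is a knave; "Finn is a knave if Gita is a knave" is false, as required.

Gita is a knave, Finn is a knight, Eli is a knight, Soren is a knight, Theo is a knight, and Zora is a knave.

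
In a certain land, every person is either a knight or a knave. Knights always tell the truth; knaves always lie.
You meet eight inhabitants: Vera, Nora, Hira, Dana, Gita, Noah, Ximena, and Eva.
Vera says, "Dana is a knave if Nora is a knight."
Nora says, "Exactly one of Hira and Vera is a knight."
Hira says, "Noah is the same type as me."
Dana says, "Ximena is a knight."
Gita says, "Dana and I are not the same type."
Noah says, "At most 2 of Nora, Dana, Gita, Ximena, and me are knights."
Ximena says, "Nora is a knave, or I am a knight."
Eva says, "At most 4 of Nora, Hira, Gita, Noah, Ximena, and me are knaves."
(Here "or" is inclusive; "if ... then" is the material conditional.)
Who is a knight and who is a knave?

Since Vera is a knight, "Dana is a knave if Nora is a knight" needs to be true, which holds.
Nora is a knight; "exactly one of Hira and Vera is a knight" is true, as required.
Hira is a knave; "Noah is the same type as me" is False, as required.
Since Dana is a knave, "Ximena is a knight" needs to be False, which holds.
Since Gita is a knave, "Dana and I are not the same type" needs to be False, which holds.
Since Noah is a knight, "at most 2 of Nora, Dana, Gita, Ximena, and me are knights" needs to be true, which holds.
Ximena is a knave; "Nora is a knave, or I am a knight" is False, as required.
Eva is a knight, and the claim "at most 4 of Nora, Hira, Gita, Noah, Ximena, and me are knaves" is indeed true.

Vera is a knight, Nora is a knight, Hira is a knave, Dana is a knave, Gita is a knave, Noah is a knight, Ximena is a knave, and Eva is a knight.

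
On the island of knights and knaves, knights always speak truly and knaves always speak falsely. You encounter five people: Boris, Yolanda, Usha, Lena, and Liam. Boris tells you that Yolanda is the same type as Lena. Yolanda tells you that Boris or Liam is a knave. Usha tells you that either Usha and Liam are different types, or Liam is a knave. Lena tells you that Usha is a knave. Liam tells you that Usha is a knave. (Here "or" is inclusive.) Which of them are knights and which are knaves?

Boris is a knave, so "Yolanda is the same type as Lena" must be False — and it is.
Yolanda is a knight, and the claim "Boris or Liam is a knave" is indeed True.
Usha is a knight; "either Usha and Liam are different types, or Liam is a knave" is True, as required.
Lena is a knave; "Usha is a knave" is False, as required.
As a knave, Liam's statement "Usha is a knave" should be False; it is.

Boris is a knave, Yolanda is a knight, Usha is a knight, Lena is a knave, and Liam is a knave.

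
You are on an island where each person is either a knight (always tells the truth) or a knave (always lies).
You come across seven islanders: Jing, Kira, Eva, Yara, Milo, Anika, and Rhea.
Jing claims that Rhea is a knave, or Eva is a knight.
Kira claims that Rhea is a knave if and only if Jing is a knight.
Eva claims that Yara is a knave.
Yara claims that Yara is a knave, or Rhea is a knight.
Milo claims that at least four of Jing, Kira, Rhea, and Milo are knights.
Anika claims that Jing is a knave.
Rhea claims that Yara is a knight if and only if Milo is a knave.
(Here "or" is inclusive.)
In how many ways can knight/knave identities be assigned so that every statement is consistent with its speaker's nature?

1

Consistent assignments:
  Jing=knave, Kira=knight, Eva=knave, Yara=knight, Milo=knave, Anika=knight, Rhea=knight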